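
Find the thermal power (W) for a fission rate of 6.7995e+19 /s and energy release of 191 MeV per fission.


P = fission_rate * E_MeV * 1.602e-13
P = 6.7995e+19 * 191 * 1.602e-13
P = 2.0805e+09 W

2.0805e+09


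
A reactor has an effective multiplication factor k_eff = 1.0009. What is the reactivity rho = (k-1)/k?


rho = (k_eff - 1) / k_eff
rho = (1.0009 - 1) / 1.0009
rho = 8.9919e-04

8.9919e-04


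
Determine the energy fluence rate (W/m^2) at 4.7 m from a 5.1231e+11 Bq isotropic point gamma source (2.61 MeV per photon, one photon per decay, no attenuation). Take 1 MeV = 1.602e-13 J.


psi = A * E * 1.602e-13 / (4*pi*r^2)
psi = 5.1231e+11 * 2.61 * 1.602e-13 / (4*pi*4.7^2)
psi = 7.7167e-04 W/m^2

7.7167e-04


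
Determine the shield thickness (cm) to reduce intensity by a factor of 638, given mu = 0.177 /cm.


x = ln(factor) / mu
x = ln(638) / 0.177
x = 36.488 cm

36.488


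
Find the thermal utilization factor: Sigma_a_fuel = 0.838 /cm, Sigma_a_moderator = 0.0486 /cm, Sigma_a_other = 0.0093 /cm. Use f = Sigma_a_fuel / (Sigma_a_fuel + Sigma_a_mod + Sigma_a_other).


f = Sigma_a_fuel / (Sigma_a_fuel + Sigma_a_mod + Sigma_a_other)
f = 0.838 / (0.838 + 0.0486 + 0.0093)
f = 0.93537

0.93537


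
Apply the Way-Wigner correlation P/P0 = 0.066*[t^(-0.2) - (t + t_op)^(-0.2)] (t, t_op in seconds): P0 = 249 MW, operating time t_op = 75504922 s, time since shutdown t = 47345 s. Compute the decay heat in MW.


P/P0 = 0.066 * [t^(-0.2) - (t + t_op)^(-0.2)]
P/P0 = 0.066 * [47345^(-0.2) - (47345 + 75504922)^(-0.2)]
P/P0 = 0.066 * [0.1161302 - 0.02656749] = 0.005911139
P = 249 * 0.005911139 = 1.4719 MW

1.4719


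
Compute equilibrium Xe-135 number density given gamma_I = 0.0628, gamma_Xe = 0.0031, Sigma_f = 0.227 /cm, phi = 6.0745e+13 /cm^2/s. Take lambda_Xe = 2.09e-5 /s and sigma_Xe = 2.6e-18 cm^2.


Xe_eq = (gamma_I + gamma_Xe) * Sigma_f * phi / (lambda_Xe + sigma_Xe * phi)
Numerator = (0.0628 + 0.0031) * 0.227 * 6.0745e+13 = 9.087027e+11
Denominator = 2.09e-5 + 2.6e-18 * 6.0745e+13 = 1.788370e-04
Xe_eq = 9.087027e+11 / 1.788370e-04 = 5.0812e+15 /cm^3

5.0812e+15


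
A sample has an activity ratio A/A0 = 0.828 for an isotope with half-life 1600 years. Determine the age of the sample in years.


lambda = ln(2) / t_half = ln(2) / 1600 = 4.332170e-04 /yr
t = -ln(A/A0) / lambda
t = -ln(0.828) / 4.332170e-04
t = 435.68 yr

435.68


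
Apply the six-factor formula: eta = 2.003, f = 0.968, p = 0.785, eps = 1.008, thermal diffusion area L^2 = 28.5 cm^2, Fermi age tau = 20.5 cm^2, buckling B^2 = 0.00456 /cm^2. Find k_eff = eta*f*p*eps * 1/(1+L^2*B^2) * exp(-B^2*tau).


k_inf = eta*f*p*eps = 2.003*0.968*0.785*1.008 = 1.534216
P_TNL = 1/(1 + L^2*B^2) = 1/(1 + 28.5*0.00456) = 0.8849871
P_FNL = exp(-B^2*tau) = exp(-0.00456*20.5) = 0.9107562
k_eff = k_inf * P_TNL * P_FNL = 1.534216 * 0.8849871 * 0.9107562
k_eff = 1.2366

1.2366


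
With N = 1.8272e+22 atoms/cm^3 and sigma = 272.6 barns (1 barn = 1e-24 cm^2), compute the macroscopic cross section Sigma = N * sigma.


Sigma = N * sigma_barns * 1e-24
Sigma = 1.8272e+22 * 272.6 * 1e-24
Sigma = 4.9809 /cm

4.9809


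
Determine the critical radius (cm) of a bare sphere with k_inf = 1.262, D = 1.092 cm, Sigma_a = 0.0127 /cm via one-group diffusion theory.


L^2 = D / Sigma_a = 1.092 / 0.0127 = 85.98425 cm^2
B_m^2 = (k_inf - 1) / L^2 = (1.262 - 1) / 85.98425 = 0.003047070 /cm^2
For a bare sphere: B_g = pi/R, so R_c = pi / sqrt(B_m^2)
R_c = pi / sqrt(0.003047070) = 56.913 cm

56.913


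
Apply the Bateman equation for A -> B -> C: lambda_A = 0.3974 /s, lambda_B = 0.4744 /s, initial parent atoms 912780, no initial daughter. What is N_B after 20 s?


N_B(t) = lambda_A * N_A0 / (lambda_B - lambda_A) * [exp(-lambda_A*t) - exp(-lambda_B*t)]
exp(-0.3974*20) = 3.533682e-04; exp(-0.4744*20) = 7.575546e-05
N_B = 0.3974 * 912780 / (0.4744 - 0.3974) * (3.533682e-04 - 7.575546e-05)
N_B = 1307.8

1307.8


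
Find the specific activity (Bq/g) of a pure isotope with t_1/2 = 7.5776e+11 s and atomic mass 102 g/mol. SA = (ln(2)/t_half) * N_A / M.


lambda = ln(2) / t_half = ln(2) / 7.5776e+11 = 9.147318e-13 /s
SA = lambda * N_A / M
SA = 9.147318e-13 * 6.022e23 / 102
SA = 5.4005e+09 Bq/g

5.4005e+09


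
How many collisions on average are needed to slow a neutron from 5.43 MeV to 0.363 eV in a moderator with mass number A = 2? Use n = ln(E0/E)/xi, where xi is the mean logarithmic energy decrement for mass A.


xi = 1 + (A-1)^2/(2A)*ln((A-1)/(A+1)) = 0.7253469 (for A = 2)
n = ln(E0/E) / xi
n = ln(5.43e6 / 0.363) / 0.7253469
n = ln(1.495868e+07) / 0.7253469 = 22.776

22.776


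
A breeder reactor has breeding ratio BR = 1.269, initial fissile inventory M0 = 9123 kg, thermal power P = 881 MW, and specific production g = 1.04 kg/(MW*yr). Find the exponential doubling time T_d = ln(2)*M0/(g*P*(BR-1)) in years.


Breeding gain G = BR - 1 = 1.269 - 1 = 0.269
Fissile production rate = g * P * G = 1.04 * 881 * 0.269 = 246.46856 kg/yr
T_d = ln(2) * M0 / (g * P * G)
T_d = ln(2) * 9123 / 246.46856 = 25.657 yr

25.657


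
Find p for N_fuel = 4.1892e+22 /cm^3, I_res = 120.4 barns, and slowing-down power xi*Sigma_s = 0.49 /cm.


p = exp(-N * I * 1e-24 / (xi*Sigma_s))
p = exp(-4.1892e+22 * 120.4 * 1e-24 / 0.49)
p = 3.3854e-05

3.3854e-05


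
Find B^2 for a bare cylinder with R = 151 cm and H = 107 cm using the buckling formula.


B^2 = (2.405/R)^2 + (pi/H)^2
B^2 = (2.405/151)^2 + (pi/107)^2
B^2 = 0.0011157 /cm^2

0.0011157


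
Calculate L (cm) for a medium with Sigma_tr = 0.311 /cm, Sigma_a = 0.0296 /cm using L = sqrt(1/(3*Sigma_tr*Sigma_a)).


D = 1 / (3 * Sigma_tr) = 1 / (3 * 0.311) = 1.071811 cm
L = sqrt(D / Sigma_a)
L = sqrt(1.071811 / 0.0296)
L = 6.0175 cm

6.0175


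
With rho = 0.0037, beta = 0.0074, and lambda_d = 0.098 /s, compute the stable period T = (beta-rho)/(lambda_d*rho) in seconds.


T = (beta - rho) / (lambda_d * rho)
T = (0.0074 - 0.0037) / (0.098 * 0.0037)
T = 10.204 s

10.204


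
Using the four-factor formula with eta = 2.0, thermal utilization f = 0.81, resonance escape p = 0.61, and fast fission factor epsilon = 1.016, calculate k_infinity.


k_inf = eta * f * p * epsilon
k_inf = 2.0 * 0.81 * 0.61 * 1.016
k_inf = 1.0040

1.0040


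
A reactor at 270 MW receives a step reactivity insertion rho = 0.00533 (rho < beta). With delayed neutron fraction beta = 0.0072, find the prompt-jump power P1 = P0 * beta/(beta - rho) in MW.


P1/P0 = beta / (beta - rho)
P1/P0 = 0.0072 / (0.0072 - 0.00533) = 3.850267
P1 = 270 * 3.850267 = 1039.6 MW

1039.6


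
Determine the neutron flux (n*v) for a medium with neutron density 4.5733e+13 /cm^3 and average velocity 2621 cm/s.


phi = n * v
phi = 4.5733e+13 * 2621
phi = 1.1987e+17 /cm^2/s

1.1987e+17


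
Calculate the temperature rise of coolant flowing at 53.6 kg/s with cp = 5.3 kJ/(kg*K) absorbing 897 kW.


dT = Q / (m_dot * cp)
dT = 897 / (53.6 * 5.3)
dT = 3.1576 C

3.1576


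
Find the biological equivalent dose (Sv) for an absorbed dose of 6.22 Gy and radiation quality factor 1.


H = D * Q
H = 6.22 * 1
H = 6.2200 Sv

6.2200


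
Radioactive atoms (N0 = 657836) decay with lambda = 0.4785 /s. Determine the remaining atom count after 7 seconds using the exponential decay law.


N = N0 * exp(-lambda * t)
N = 657836 * exp(-0.4785 * 7)
N = 23091

23091


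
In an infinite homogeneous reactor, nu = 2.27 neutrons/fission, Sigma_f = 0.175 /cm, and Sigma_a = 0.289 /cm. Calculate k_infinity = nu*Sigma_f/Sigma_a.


k_inf = nu * Sigma_f / Sigma_a
k_inf = 2.27 * 0.175 / 0.289
k_inf = 1.3746

1.3746


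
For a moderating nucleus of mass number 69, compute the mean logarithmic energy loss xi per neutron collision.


xi = 1 + (A-1)^2/(2A) * ln((A-1)/(A+1))
xi = 1 + (69-1)^2/(2*69) * ln((69-1)/(69 +1))
xi = 0.028707

0.028707


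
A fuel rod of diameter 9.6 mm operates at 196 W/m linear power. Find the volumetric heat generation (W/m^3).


r = D / 2 / 1000 = 9.6 / 2 / 1000 = 0.0048 m
q''' = q' / (pi * r^2)
q''' = 196 / (pi * 0.0048^2)
q''' = 2.7078e+06 W/m^3

2.7078e+06


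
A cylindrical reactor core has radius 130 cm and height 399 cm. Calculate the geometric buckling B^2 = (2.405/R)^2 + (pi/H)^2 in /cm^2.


B^2 = (2.405/R)^2 + (pi/H)^2
B^2 = (2.405/130)^2 + (pi/399)^2
B^2 = 4.0424e-04 /cm^2

4.0424e-04


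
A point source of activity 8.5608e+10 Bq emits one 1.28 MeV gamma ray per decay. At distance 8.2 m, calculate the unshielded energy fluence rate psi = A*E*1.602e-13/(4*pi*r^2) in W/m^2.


psi = A * E * 1.602e-13 / (4*pi*r^2)
psi = 8.5608e+10 * 1.28 * 1.602e-13 / (4*pi*8.2^2)
psi = 2.0775e-05 W/m^2

2.0775e-05


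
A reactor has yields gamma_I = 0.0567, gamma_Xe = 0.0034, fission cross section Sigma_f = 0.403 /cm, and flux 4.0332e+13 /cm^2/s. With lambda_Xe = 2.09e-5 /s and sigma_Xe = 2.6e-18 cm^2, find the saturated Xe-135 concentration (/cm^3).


Xe_eq = (gamma_I + gamma_Xe) * Sigma_f * phi / (lambda_Xe + sigma_Xe * phi)
Numerator = (0.0567 + 0.0034) * 0.403 * 4.0332e+13 = 9.768531e+11
Denominator = 2.09e-5 + 2.6e-18 * 4.0332e+13 = 1.257632e-04
Xe_eq = 9.768531e+11 / 1.257632e-04 = 7.7674e+15 /cm^3

7.7674e+15


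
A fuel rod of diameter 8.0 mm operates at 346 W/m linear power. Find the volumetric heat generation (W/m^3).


r = D / 2 / 1000 = 8.0 / 2 / 1000 = 0.004 m
q''' = q' / (pi * r^2)
q''' = 346 / (pi * 0.004^2)
q''' = 6.8835e+06 W/m^3

6.8835e+06


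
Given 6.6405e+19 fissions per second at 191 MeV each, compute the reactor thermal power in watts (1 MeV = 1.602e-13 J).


P = fission_rate * E_MeV * 1.602e-13
P = 6.6405e+19 * 191 * 1.602e-13
P = 2.0319e+09 W

2.0319e+09


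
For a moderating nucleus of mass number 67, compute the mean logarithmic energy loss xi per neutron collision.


xi = 1 + (A-1)^2/(2A) * ln((A-1)/(A+1))
xi = 1 + (67-1)^2/(2*67) * ln((67-1)/(67 +1))
xi = 0.029556

0.029556


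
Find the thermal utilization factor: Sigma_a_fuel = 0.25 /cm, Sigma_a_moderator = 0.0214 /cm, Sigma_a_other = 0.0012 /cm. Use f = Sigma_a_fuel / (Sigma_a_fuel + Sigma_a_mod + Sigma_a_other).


f = Sigma_a_fuel / (Sigma_a_fuel + Sigma_a_mod + Sigma_a_other)
f = 0.25 / (0.25 + 0.0214 + 0.0012)
f = 0.91709

0.91709


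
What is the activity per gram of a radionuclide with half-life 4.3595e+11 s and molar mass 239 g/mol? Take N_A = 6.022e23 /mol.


lambda = ln(2) / t_half = ln(2) / 4.3595e+11 = 1.589969e-12 /s
SA = lambda * N_A / M
SA = 1.589969e-12 * 6.022e23 / 239
SA = 4.0062e+09 Bq/g

4.0062e+09


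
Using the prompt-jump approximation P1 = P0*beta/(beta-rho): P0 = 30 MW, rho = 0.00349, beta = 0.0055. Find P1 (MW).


P1/P0 = beta / (beta - rho)
P1/P0 = 0.0055 / (0.0055 - 0.00349) = 2.736318
P1 = 30 * 2.736318 = 82.090 MW

82.090


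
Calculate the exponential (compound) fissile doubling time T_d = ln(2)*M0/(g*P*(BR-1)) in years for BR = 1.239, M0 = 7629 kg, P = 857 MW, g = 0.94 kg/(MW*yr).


Breeding gain G = BR - 1 = 1.239 - 1 = 0.239
Fissile production rate = g * P * G = 0.94 * 857 * 0.239 = 192.53362 kg/yr
T_d = ln(2) * M0 / (g * P * G)
T_d = ln(2) * 7629 / 192.53362 = 27.465 yr

27.465


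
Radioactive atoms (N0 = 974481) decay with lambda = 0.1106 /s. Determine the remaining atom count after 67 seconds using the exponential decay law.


N = N0 * exp(-lambda * t)
N = 974481 * exp(-0.1106 * 67)
N = 589.61

589.61


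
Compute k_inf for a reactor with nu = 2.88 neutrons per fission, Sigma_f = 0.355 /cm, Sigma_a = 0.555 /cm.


k_inf = nu * Sigma_f / Sigma_a
k_inf = 2.88 * 0.355 / 0.555
k_inf = 1.8422

1.8422


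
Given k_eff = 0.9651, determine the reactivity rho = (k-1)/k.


rho = (k_eff - 1) / k_eff
rho = (0.9651 - 1) / 0.9651
rho = -0.036162

-0.036162


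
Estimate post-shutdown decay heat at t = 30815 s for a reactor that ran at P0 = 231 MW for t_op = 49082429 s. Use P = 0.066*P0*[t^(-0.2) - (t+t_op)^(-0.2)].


P/P0 = 0.066 * [t^(-0.2) - (t + t_op)^(-0.2)]
P/P0 = 0.066 * [30815^(-0.2) - (30815 + 49082429)^(-0.2)]
P/P0 = 0.066 * [0.1265458 - 0.02895745] = 0.006440831
P = 231 * 0.006440831 = 1.4878 MW

1.4878


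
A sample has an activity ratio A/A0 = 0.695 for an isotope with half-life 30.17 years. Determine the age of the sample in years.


lambda = ln(2) / t_half = ln(2) / 30.17 = 0.02297472 /yr
t = -ln(A/A0) / lambda
t = -ln(0.695) / 0.02297472
t = 15.837 yr

15.837


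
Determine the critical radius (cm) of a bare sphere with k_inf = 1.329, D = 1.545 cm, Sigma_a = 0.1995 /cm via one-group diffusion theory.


L^2 = D / Sigma_a = 1.545 / 0.1995 = 7.744361 cm^2
B_m^2 = (k_inf - 1) / L^2 = (1.329 - 1) / 7.744361 = 0.04248252 /cm^2
For a bare sphere: B_g = pi/R, so R_c = pi / sqrt(B_m^2)
R_c = pi / sqrt(0.04248252) = 15.242 cm

15.242


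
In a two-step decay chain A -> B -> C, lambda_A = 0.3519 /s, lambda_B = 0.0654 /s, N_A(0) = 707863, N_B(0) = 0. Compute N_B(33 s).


N_B(t) = lambda_A * N_A0 / (lambda_B - lambda_A) * [exp(-lambda_A*t) - exp(-lambda_B*t)]
exp(-0.3519*33) = 9.050415e-06; exp(-0.0654*33) = 0.1155329
N_B = 0.3519 * 707863 / (0.0654 - 0.3519) * (9.050415e-06 - 0.1155329)
N_B = 100442

100442


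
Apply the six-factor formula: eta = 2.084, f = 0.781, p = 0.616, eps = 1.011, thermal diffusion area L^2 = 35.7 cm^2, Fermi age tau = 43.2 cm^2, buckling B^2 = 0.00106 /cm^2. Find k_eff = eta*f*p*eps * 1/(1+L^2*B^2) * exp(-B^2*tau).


k_inf = eta*f*p*eps = 2.084*0.781*0.616*1.011 = 1.013633
P_TNL = 1/(1 + L^2*B^2) = 1/(1 + 35.7*0.00106) = 0.9635378
P_FNL = exp(-B^2*tau) = exp(-0.00106*43.2) = 0.9552406
k_eff = k_inf * P_TNL * P_FNL = 1.013633 * 0.9635378 * 0.9552406
k_eff = 0.93296

0.93296


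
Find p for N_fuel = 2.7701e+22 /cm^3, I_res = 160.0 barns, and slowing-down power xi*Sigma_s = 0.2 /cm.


p = exp(-N * I * 1e-24 / (xi*Sigma_s))
p = exp(-2.7701e+22 * 160.0 * 1e-24 / 0.2)
p = 2.3751e-10

2.3751e-10


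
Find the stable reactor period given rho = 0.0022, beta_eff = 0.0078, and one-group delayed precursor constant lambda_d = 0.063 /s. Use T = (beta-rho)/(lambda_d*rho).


T = (beta - rho) / (lambda_d * rho)
T = (0.0078 - 0.0022) / (0.063 * 0.0022)
T = 40.404 s

40.404


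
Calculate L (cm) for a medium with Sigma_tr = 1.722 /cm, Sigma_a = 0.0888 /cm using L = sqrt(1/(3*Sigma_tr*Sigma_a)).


D = 1 / (3 * Sigma_tr) = 1 / (3 * 1.722) = 0.1935734 cm
L = sqrt(D / Sigma_a)
L = sqrt(0.1935734 / 0.0888)
L = 1.4764 cm

1.4764


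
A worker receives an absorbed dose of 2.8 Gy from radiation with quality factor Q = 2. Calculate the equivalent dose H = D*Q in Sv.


H = D * Q
H = 2.8 * 2
H = 5.6000 Sv

5.6000


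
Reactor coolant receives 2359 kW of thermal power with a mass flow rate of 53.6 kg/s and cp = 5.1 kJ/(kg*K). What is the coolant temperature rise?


dT = Q / (m_dot * cp)
dT = 2359 / (53.6 * 5.1)
dT = 8.6296 C

8.6296


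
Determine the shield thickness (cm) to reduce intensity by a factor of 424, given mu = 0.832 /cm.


x = ln(factor) / mu
x = ln(424) / 0.832
x = 7.2713 cm

7.2713


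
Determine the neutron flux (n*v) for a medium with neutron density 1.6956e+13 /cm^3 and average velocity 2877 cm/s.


phi = n * v
phi = 1.6956e+13 * 2877
phi = 4.8782e+16 /cm^2/s

4.8782e+16


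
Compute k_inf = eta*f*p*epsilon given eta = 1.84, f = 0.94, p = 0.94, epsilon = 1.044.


k_inf = eta * f * p * epsilon
k_inf = 1.84 * 0.94 * 0.94 * 1.044
k_inf = 1.6974

1.6974


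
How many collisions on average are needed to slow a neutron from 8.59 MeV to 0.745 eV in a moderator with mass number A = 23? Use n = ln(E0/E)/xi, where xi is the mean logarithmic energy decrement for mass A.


xi = 1 + (A-1)^2/(2A)*ln((A-1)/(A+1)) = 0.08448899 (for A = 23)
n = ln(E0/E) / xi
n = ln(8.59e6 / 0.745) / 0.08448899
n = ln(1.153020e+07) / 0.08448899 = 192.46

192.46


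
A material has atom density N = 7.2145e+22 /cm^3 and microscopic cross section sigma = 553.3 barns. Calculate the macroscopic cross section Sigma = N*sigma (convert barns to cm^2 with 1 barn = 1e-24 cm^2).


Sigma = N * sigma_barns * 1e-24
Sigma = 7.2145e+22 * 553.3 * 1e-24
Sigma = 39.918 /cm

39.918


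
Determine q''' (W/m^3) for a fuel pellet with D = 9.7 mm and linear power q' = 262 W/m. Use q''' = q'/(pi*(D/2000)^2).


r = D / 2 / 1000 = 9.7 / 2 / 1000 = 0.00485 m
q''' = q' / (pi * r^2)
q''' = 262 / (pi * 0.00485^2)
q''' = 3.5454e+06 W/m^3

3.5454e+06


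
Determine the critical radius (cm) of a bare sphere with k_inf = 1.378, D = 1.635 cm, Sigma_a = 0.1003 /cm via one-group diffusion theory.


L^2 = D / Sigma_a = 1.635 / 0.1003 = 16.30110 cm^2
B_m^2 = (k_inf - 1) / L^2 = (1.378 - 1) / 16.30110 = 0.02318862 /cm^2
For a bare sphere: B_g = pi/R, so R_c = pi / sqrt(B_m^2)
R_c = pi / sqrt(0.02318862) = 20.631 cm

20.631


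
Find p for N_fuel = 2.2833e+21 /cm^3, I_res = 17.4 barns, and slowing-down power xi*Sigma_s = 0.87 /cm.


p = exp(-N * I * 1e-24 / (xi*Sigma_s))
p = exp(-2.2833e+21 * 17.4 * 1e-24 / 0.87)
p = 0.95536

0.95536


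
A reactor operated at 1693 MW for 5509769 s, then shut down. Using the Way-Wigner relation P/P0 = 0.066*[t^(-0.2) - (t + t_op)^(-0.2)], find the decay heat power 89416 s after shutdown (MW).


P/P0 = 0.066 * [t^(-0.2) - (t + t_op)^(-0.2)]
P/P0 = 0.066 * [89416^(-0.2) - (89416 + 5509769)^(-0.2)]
P/P0 = 0.066 * [0.1022626 - 0.04470695] = 0.003798673
P = 1693 * 0.003798673 = 6.4312 MW

6.4312


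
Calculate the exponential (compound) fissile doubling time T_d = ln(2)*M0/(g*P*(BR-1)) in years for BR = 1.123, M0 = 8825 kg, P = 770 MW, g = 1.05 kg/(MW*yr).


Breeding gain G = BR - 1 = 1.123 - 1 = 0.123
Fissile production rate = g * P * G = 1.05 * 770 * 0.123 = 99.4455 kg/yr
T_d = ln(2) * M0 / (g * P * G)
T_d = ln(2) * 8825 / 99.4455 = 61.511 yr

61.511


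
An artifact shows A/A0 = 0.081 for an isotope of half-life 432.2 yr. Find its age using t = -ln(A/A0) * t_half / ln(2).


lambda = ln(2) / t_half = ln(2) / 432.2 = 0.001603765 /yr
t = -ln(A/A0) / lambda
t = -ln(0.081) / 0.001603765
t = 1567.1 yr

1567.1


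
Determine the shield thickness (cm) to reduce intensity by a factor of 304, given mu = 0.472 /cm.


x = ln(factor) / mu
x = ln(304) / 0.472
x = 12.112 cm

12.112


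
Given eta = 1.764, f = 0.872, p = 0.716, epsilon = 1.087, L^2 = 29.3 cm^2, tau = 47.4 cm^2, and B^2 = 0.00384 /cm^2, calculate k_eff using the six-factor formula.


k_inf = eta*f*p*eps = 1.764*0.872*0.716*1.087 = 1.197175
P_TNL = 1/(1 + L^2*B^2) = 1/(1 + 29.3*0.00384) = 0.8988667
P_FNL = exp(-B^2*tau) = exp(-0.00384*47.4) = 0.8335880
k_eff = k_inf * P_TNL * P_FNL = 1.197175 * 0.8988667 * 0.8335880
k_eff = 0.89702

0.89702


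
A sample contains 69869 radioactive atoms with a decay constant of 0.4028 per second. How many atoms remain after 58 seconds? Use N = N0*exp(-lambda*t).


N = N0 * exp(-lambda * t)
N = 69869 * exp(-0.4028 * 58)
N = 4.9903e-06

4.9903e-06


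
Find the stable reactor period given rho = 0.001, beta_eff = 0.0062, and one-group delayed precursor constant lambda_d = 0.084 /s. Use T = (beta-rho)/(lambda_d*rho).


T = (beta - rho) / (lambda_d * rho)
T = (0.0062 - 0.001) / (0.084 * 0.001)
T = 61.905 s

61.905


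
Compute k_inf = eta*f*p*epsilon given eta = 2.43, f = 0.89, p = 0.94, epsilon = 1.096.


k_inf = eta * f * p * epsilon
k_inf = 2.43 * 0.89 * 0.94 * 1.096
k_inf = 2.2281

2.2281


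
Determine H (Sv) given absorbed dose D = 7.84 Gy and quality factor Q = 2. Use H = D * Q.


H = D * Q
H = 7.84 * 2
H = 15.680 Sv

15.680


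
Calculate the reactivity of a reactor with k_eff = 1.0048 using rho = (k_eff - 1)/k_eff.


rho = (k_eff - 1) / k_eff
rho = (1.0048 - 1) / 1.0048
rho = 0.0047771

0.0047771


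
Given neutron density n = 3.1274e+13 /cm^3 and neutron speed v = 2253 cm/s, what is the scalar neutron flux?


phi = n * v
phi = 3.1274e+13 * 2253
phi = 7.0460e+16 /cm^2/s

7.0460e+16


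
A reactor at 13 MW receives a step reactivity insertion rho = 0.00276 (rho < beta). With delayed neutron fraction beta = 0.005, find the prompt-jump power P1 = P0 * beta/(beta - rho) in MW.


P1/P0 = beta / (beta - rho)
P1/P0 = 0.005 / (0.005 - 0.00276) = 2.232143
P1 = 13 * 2.232143 = 29.018 MW

29.018


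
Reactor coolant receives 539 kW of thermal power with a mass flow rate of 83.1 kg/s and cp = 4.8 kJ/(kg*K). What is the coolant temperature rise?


dT = Q / (m_dot * cp)
dT = 539 / (83.1 * 4.8)
dT = 1.3513 C

1.3513


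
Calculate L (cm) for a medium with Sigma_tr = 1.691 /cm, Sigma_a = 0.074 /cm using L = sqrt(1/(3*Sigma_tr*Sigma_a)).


D = 1 / (3 * Sigma_tr) = 1 / (3 * 1.691) = 0.1971220 cm
L = sqrt(D / Sigma_a)
L = sqrt(0.1971220 / 0.074)
L = 1.6321 cm

1.6321


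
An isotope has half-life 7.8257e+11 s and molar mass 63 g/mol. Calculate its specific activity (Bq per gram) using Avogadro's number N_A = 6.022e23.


lambda = ln(2) / t_half = ln(2) / 7.8257e+11 = 8.857319e-13 /s
SA = lambda * N_A / M
SA = 8.857319e-13 * 6.022e23 / 63
SA = 8.4665e+09 Bq/g

8.4665e+09


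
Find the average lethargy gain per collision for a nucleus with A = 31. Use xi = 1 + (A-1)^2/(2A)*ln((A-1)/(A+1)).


xi = 1 + (A-1)^2/(2A) * ln((A-1)/(A+1))
xi = 1 + (31-1)^2/(2*31) * ln((31-1)/(31 +1))
xi = 0.063150

0.063150


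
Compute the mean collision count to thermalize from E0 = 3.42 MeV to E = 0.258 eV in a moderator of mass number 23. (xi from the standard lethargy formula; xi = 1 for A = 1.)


xi = 1 + (A-1)^2/(2A)*ln((A-1)/(A+1)) = 0.08448899 (for A = 23)
n = ln(E0/E) / xi
n = ln(3.42e6 / 0.258) / 0.08448899
n = ln(1.325581e+07) / 0.08448899 = 194.11

194.11


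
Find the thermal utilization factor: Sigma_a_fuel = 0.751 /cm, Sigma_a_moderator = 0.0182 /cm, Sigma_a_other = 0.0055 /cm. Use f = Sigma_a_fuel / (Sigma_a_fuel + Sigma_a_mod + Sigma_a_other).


f = Sigma_a_fuel / (Sigma_a_fuel + Sigma_a_mod + Sigma_a_other)
f = 0.751 / (0.751 + 0.0182 + 0.0055)
f = 0.96941

0.96941


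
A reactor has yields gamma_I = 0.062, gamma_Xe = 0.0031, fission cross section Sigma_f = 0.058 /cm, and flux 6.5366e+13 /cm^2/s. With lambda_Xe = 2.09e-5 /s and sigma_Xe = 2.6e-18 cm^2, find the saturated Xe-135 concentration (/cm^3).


Xe_eq = (gamma_I + gamma_Xe) * Sigma_f * phi / (lambda_Xe + sigma_Xe * phi)
Numerator = (0.062 + 0.0031) * 0.058 * 6.5366e+13 = 2.468089e+11
Denominator = 2.09e-5 + 2.6e-18 * 6.5366e+13 = 1.908516e-04
Xe_eq = 2.468089e+11 / 1.908516e-04 = 1.2932e+15 /cm^3

1.2932e+15


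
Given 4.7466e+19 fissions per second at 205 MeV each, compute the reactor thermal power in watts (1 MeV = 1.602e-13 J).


P = fission_rate * E_MeV * 1.602e-13
P = 4.7466e+19 * 205 * 1.602e-13
P = 1.5588e+09 W

1.5588e+09


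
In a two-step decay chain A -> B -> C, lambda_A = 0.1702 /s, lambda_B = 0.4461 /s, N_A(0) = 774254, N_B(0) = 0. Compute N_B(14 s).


N_B(t) = lambda_A * N_A0 / (lambda_B - lambda_A) * [exp(-lambda_A*t) - exp(-lambda_B*t)]
exp(-0.1702*14) = 0.09229180; exp(-0.4461*14) = 0.001939355
N_B = 0.1702 * 774254 / (0.4461 - 0.1702) * (0.09229180 - 0.001939355)
N_B = 43155

43155


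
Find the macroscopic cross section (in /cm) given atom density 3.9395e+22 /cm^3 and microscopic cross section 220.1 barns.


Sigma = N * sigma_barns * 1e-24
Sigma = 3.9395e+22 * 220.1 * 1e-24
Sigma = 8.6708 /cm

8.6708


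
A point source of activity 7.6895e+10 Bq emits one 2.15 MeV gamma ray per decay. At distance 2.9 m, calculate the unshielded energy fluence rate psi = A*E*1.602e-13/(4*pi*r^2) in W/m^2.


psi = A * E * 1.602e-13 / (4*pi*r^2)
psi = 7.6895e+10 * 2.15 * 1.602e-13 / (4*pi*2.9^2)
psi = 2.5061e-04 W/m^2

2.5061e-04


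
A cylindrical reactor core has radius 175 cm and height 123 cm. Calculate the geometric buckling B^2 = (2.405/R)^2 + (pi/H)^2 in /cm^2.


B^2 = (2.405/R)^2 + (pi/H)^2
B^2 = (2.405/175)^2 + (pi/123)^2
B^2 = 8.4123e-04 /cm^2

8.4123e-04


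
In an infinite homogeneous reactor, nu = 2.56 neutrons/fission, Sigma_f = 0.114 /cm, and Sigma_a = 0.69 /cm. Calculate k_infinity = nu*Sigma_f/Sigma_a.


k_inf = nu * Sigma_f / Sigma_a
k_inf = 2.56 * 0.114 / 0.69
k_inf = 0.42296

0.42296


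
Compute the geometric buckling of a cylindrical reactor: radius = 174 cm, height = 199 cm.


B^2 = (2.405/R)^2 + (pi/H)^2
B^2 = (2.405/174)^2 + (pi/199)^2
B^2 = 4.4027e-04 /cm^2

4.4027e-04


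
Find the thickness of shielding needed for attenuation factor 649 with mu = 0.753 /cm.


x = ln(factor) / mu
x = ln(649) / 0.753
x = 8.5995 cm

8.5995


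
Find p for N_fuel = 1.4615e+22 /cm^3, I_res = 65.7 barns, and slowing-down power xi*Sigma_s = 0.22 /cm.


p = exp(-N * I * 1e-24 / (xi*Sigma_s))
p = exp(-1.4615e+22 * 65.7 * 1e-24 / 0.22)
p = 0.012720

0.012720


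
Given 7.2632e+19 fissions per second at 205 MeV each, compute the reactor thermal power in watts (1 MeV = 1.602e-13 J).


P = fission_rate * E_MeV * 1.602e-13
P = 7.2632e+19 * 205 * 1.602e-13
P = 2.3853e+09 W

2.3853e+09


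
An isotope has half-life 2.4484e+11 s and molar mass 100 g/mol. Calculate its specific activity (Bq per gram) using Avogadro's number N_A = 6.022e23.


lambda = ln(2) / t_half = ln(2) / 2.4484e+11 = 2.831021e-12 /s
SA = lambda * N_A / M
SA = 2.831021e-12 * 6.022e23 / 100
SA = 1.7048e+10 Bq/g

1.7048e+10


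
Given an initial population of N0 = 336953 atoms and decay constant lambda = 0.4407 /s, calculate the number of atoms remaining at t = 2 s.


N = N0 * exp(-lambda * t)
N = 336953 * exp(-0.4407 * 2)
N = 139567

139567


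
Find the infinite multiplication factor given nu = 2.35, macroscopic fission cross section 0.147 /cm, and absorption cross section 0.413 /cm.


k_inf = nu * Sigma_f / Sigma_a
k_inf = 2.35 * 0.147 / 0.413
k_inf = 0.83644

0.83644


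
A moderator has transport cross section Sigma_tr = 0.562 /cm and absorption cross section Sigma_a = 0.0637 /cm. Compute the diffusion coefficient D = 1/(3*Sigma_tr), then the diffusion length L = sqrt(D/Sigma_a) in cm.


D = 1 / (3 * Sigma_tr) = 1 / (3 * 0.562) = 0.5931198 cm
L = sqrt(D / Sigma_a)
L = sqrt(0.5931198 / 0.0637)
L = 3.0514 cm

3.0514


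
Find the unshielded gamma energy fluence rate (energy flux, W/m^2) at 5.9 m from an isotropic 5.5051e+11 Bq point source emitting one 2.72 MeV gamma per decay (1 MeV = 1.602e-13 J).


psi = A * E * 1.602e-13 / (4*pi*r^2)
psi = 5.5051e+11 * 2.72 * 1.602e-13 / (4*pi*5.9^2)
psi = 5.4838e-04 W/m^2

5.4838e-04


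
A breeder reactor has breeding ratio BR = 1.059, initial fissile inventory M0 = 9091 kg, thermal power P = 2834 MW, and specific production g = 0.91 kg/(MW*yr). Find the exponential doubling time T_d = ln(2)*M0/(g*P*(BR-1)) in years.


Breeding gain G = BR - 1 = 1.059 - 1 = 0.059
Fissile production rate = g * P * G = 0.91 * 2834 * 0.059 = 152.15746 kg/yr
T_d = ln(2) * M0 / (g * P * G)
T_d = ln(2) * 9091 / 152.15746 = 41.414 yr

41.414


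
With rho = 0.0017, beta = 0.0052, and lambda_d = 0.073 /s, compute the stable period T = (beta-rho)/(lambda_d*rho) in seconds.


T = (beta - rho) / (lambda_d * rho)
T = (0.0052 - 0.0017) / (0.073 * 0.0017)
T = 28.203 s

28.203


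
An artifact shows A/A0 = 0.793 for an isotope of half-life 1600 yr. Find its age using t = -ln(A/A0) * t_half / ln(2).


lambda = ln(2) / t_half = ln(2) / 1600 = 4.332170e-04 /yr
t = -ln(A/A0) / lambda
t = -ln(0.793) / 4.332170e-04
t = 535.37 yr

535.37


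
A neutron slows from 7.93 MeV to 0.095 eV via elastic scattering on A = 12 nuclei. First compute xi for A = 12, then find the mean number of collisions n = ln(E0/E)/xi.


xi = 1 + (A-1)^2/(2A)*ln((A-1)/(A+1)) = 0.1577690 (for A = 12)
n = ln(E0/E) / xi
n = ln(7.93e6 / 0.095) / 0.1577690
n = ln(8.347368e+07) / 0.1577690 = 115.61

115.61


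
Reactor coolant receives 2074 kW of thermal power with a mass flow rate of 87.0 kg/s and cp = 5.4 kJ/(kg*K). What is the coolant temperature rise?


dT = Q / (m_dot * cp)
dT = 2074 / (87.0 * 5.4)
dT = 4.4146 C

4.4146


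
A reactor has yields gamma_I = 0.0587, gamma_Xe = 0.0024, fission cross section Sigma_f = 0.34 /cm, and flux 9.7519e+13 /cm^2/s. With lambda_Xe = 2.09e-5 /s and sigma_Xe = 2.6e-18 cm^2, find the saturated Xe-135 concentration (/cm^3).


Xe_eq = (gamma_I + gamma_Xe) * Sigma_f * phi / (lambda_Xe + sigma_Xe * phi)
Numerator = (0.0587 + 0.0024) * 0.34 * 9.7519e+13 = 2.025860e+12
Denominator = 2.09e-5 + 2.6e-18 * 9.7519e+13 = 2.744494e-04
Xe_eq = 2.025860e+12 / 2.744494e-04 = 7.3815e+15 /cm^3

7.3815e+15


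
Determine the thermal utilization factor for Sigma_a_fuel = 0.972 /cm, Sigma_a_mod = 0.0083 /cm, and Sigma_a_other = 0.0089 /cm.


f = Sigma_a_fuel / (Sigma_a_fuel + Sigma_a_mod + Sigma_a_other)
f = 0.972 / (0.972 + 0.0083 + 0.0089)
f = 0.98261

0.98261


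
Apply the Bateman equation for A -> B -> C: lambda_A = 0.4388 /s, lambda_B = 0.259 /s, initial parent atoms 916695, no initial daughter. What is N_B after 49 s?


N_B(t) = lambda_A * N_A0 / (lambda_B - lambda_A) * [exp(-lambda_A*t) - exp(-lambda_B*t)]
exp(-0.4388*49) = 4.593540e-10; exp(-0.259*49) = 3.078710e-06
N_B = 0.4388 * 916695 / (0.259 - 0.4388) * (4.593540e-10 - 3.078710e-06)
N_B = 6.8866

6.8866


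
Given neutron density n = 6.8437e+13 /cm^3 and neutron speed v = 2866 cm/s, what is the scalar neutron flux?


phi = n * v
phi = 6.8437e+13 * 2866
phi = 1.9614e+17 /cm^2/s

1.9614e+17


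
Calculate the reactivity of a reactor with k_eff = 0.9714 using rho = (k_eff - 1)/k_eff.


rho = (k_eff - 1) / k_eff
rho = (0.9714 - 1) / 0.9714
rho = -0.029442

-0.029442


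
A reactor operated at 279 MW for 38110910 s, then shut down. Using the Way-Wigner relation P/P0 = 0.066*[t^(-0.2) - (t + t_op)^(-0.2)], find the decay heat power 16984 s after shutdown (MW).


P/P0 = 0.066 * [t^(-0.2) - (t + t_op)^(-0.2)]
P/P0 = 0.066 * [16984^(-0.2) - (16984 + 38110910)^(-0.2)]
P/P0 = 0.066 * [0.1425581 - 0.03046151] = 0.007398375
P = 279 * 0.007398375 = 2.0641 MW

2.0641


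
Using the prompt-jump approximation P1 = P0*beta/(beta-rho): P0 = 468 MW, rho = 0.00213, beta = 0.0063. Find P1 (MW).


P1/P0 = beta / (beta - rho)
P1/P0 = 0.0063 / (0.0063 - 0.00213) = 1.510791
P1 = 468 * 1.510791 = 707.05 MW

707.05


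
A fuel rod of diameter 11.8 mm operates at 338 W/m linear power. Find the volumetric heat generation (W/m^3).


r = D / 2 / 1000 = 11.8 / 2 / 1000 = 0.0059 m
q''' = q' / (pi * r^2)
q''' = 338 / (pi * 0.0059^2)
q''' = 3.0907e+06 W/m^3

3.0907e+06


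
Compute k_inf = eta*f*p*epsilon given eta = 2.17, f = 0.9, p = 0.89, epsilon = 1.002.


k_inf = eta * f * p * epsilon
k_inf = 2.17 * 0.9 * 0.89 * 1.002
k_inf = 1.7416

1.7416


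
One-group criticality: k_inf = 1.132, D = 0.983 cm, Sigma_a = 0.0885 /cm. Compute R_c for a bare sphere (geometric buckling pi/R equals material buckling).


L^2 = D / Sigma_a = 0.983 / 0.0885 = 11.10734 cm^2
B_m^2 = (k_inf - 1) / L^2 = (1.132 - 1) / 11.10734 = 0.01188403 /cm^2
For a bare sphere: B_g = pi/R, so R_c = pi / sqrt(B_m^2)
R_c = pi / sqrt(0.01188403) = 28.818 cm

28.818


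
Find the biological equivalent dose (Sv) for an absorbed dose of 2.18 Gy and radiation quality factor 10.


H = D * Q
H = 2.18 * 10
H = 21.800 Sv

21.800


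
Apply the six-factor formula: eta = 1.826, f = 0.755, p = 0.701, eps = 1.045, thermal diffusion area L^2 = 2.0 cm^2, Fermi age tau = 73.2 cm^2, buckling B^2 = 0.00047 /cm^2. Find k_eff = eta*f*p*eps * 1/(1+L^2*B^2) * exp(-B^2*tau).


k_inf = eta*f*p*eps = 1.826*0.755*0.701*1.045 = 1.009909
P_TNL = 1/(1 + L^2*B^2) = 1/(1 + 2.0*0.00047) = 0.9990609
P_FNL = exp(-B^2*tau) = exp(-0.00047*73.2) = 0.9661811
k_eff = k_inf * P_TNL * P_FNL = 1.009909 * 0.9990609 * 0.9661811
k_eff = 0.97484

0.97484


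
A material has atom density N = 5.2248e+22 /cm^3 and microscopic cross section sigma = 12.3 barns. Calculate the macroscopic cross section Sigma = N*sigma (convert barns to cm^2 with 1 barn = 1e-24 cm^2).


Sigma = N * sigma_barns * 1e-24
Sigma = 5.2248e+22 * 12.3 * 1e-24
Sigma = 0.64265 /cm

0.64265


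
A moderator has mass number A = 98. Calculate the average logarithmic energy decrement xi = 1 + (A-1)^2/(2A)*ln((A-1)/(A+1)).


xi = 1 + (A-1)^2/(2A) * ln((A-1)/(A+1))
xi = 1 + (98-1)^2/(2*98) * ln((98-1)/(98 +1))
xi = 0.020270

0.020270


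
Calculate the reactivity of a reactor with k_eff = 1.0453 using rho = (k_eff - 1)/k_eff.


rho = (k_eff - 1) / k_eff
rho = (1.0453 - 1) / 1.0453
rho = 0.043337

0.043337


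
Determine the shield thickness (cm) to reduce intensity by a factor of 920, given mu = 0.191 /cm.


x = ln(factor) / mu
x = ln(920) / 0.191
x = 35.730 cm

35.730


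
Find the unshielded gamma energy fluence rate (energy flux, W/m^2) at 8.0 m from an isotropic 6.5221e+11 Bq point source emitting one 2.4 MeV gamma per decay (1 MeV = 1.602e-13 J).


psi = A * E * 1.602e-13 / (4*pi*r^2)
psi = 6.5221e+11 * 2.4 * 1.602e-13 / (4*pi*8.0^2)
psi = 3.1180e-04 W/m^2

3.1180e-04


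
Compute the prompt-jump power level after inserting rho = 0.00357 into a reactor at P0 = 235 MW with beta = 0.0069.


P1/P0 = beta / (beta - rho)
P1/P0 = 0.0069 / (0.0069 - 0.00357) = 2.072072
P1 = 235 * 2.072072 = 486.94 MW

486.94


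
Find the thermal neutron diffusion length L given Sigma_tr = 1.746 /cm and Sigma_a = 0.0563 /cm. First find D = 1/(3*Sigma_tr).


D = 1 / (3 * Sigma_tr) = 1 / (3 * 1.746) = 0.1909126 cm
L = sqrt(D / Sigma_a)
L = sqrt(0.1909126 / 0.0563)
L = 1.8415 cm

1.8415


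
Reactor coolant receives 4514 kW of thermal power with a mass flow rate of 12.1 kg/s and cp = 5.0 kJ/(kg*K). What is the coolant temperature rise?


dT = Q / (m_dot * cp)
dT = 4514 / (12.1 * 5.0)
dT = 74.612 C

74.612


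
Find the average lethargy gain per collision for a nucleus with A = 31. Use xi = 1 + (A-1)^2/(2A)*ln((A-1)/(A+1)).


xi = 1 + (A-1)^2/(2A) * ln((A-1)/(A+1))
xi = 1 + (31-1)^2/(2*31) * ln((31-1)/(31 +1))
xi = 0.063150

0.063150


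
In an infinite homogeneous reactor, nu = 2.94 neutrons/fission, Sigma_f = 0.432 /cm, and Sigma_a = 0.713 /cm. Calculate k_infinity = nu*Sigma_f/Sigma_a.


k_inf = nu * Sigma_f / Sigma_a
k_inf = 2.94 * 0.432 / 0.713
k_inf = 1.7813

1.7813


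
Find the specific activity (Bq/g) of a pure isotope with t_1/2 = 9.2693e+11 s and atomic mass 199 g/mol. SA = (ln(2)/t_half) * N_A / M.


lambda = ln(2) / t_half = ln(2) / 9.2693e+11 = 7.477881e-13 /s
SA = lambda * N_A / M
SA = 7.477881e-13 * 6.022e23 / 199
SA = 2.2629e+09 Bq/g

2.2629e+09


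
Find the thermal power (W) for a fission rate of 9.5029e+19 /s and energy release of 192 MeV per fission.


P = fission_rate * E_MeV * 1.602e-13
P = 9.5029e+19 * 192 * 1.602e-13
P = 2.9229e+09 W

2.9229e+09


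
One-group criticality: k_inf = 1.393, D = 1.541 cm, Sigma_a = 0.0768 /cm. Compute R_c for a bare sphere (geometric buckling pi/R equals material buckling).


L^2 = D / Sigma_a = 1.541 / 0.0768 = 20.06510 cm^2
B_m^2 = (k_inf - 1) / L^2 = (1.393 - 1) / 20.06510 = 0.01958625 /cm^2
For a bare sphere: B_g = pi/R, so R_c = pi / sqrt(B_m^2)
R_c = pi / sqrt(0.01958625) = 22.448 cm

22.448


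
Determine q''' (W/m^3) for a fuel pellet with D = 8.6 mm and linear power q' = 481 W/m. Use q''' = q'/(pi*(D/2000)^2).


r = D / 2 / 1000 = 8.6 / 2 / 1000 = 0.0043 m
q''' = q' / (pi * r^2)
q''' = 481 / (pi * 0.0043^2)
q''' = 8.2805e+06 W/m^3

8.2805e+06


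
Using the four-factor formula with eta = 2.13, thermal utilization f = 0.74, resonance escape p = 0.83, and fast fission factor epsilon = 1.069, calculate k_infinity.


k_inf = eta * f * p * epsilon
k_inf = 2.13 * 0.74 * 0.83 * 1.069
k_inf = 1.3985

1.3985


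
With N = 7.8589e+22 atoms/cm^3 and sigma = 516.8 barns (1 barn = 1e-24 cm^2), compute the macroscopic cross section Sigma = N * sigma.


Sigma = N * sigma_barns * 1e-24
Sigma = 7.8589e+22 * 516.8 * 1e-24
Sigma = 40.615 /cm

40.615


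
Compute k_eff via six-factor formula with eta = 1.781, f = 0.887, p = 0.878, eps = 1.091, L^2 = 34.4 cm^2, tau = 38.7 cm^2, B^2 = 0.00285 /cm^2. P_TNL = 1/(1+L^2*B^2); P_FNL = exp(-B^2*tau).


k_inf = eta*f*p*eps = 1.781*0.887*0.878*1.091 = 1.513236
P_TNL = 1/(1 + L^2*B^2) = 1/(1 + 34.4*0.00285) = 0.9107136
P_FNL = exp(-B^2*tau) = exp(-0.00285*38.7) = 0.8955699
k_eff = k_inf * P_TNL * P_FNL = 1.513236 * 0.9107136 * 0.8955699
k_eff = 1.2342

1.2342


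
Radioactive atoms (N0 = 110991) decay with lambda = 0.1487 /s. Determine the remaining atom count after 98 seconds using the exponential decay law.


N = N0 * exp(-lambda * t)
N = 110991 * exp(-0.1487 * 98)
N = 0.052058

0.052058


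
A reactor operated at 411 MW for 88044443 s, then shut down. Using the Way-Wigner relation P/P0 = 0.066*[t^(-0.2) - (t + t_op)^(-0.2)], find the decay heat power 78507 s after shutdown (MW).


P/P0 = 0.066 * [t^(-0.2) - (t + t_op)^(-0.2)]
P/P0 = 0.066 * [78507^(-0.2) - (78507 + 88044443)^(-0.2)]
P/P0 = 0.066 * [0.1049587 - 0.02576216] = 0.005226972
P = 411 * 0.005226972 = 2.1483 MW

2.1483


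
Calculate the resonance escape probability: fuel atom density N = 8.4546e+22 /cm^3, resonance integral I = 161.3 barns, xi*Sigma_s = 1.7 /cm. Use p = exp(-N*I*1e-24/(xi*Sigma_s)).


p = exp(-N * I * 1e-24 / (xi*Sigma_s))
p = exp(-8.4546e+22 * 161.3 * 1e-24 / 1.7)
p = 3.2819e-04

3.2819e-04


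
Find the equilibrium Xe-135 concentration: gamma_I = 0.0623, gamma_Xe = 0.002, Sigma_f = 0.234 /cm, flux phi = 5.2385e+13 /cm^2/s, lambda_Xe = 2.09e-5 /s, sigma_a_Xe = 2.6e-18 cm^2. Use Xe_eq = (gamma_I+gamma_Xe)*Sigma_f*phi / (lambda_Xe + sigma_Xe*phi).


Xe_eq = (gamma_I + gamma_Xe) * Sigma_f * phi / (lambda_Xe + sigma_Xe * phi)
Numerator = (0.0623 + 0.002) * 0.234 * 5.2385e+13 = 7.881952e+11
Denominator = 2.09e-5 + 2.6e-18 * 5.2385e+13 = 1.571010e-04
Xe_eq = 7.881952e+11 / 1.571010e-04 = 5.0171e+15 /cm^3

5.0171e+15


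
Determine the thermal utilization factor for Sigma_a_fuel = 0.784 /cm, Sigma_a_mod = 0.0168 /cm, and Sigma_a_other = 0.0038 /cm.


f = Sigma_a_fuel / (Sigma_a_fuel + Sigma_a_mod + Sigma_a_other)
f = 0.784 / (0.784 + 0.0168 + 0.0038)
f = 0.97440

0.97440


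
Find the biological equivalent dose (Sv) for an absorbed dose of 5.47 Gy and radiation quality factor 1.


H = D * Q
H = 5.47 * 1
H = 5.4700 Sv

5.4700


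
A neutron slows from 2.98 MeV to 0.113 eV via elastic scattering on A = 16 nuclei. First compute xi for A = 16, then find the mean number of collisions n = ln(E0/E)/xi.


xi = 1 + (A-1)^2/(2A)*ln((A-1)/(A+1)) = 0.1199467 (for A = 16)
n = ln(E0/E) / xi
n = ln(2.98e6 / 0.113) / 0.1199467
n = ln(2.637168e+07) / 0.1199467 = 142.46

142.46


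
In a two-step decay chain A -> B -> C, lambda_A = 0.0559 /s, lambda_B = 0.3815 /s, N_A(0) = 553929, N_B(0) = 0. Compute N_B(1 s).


N_B(t) = lambda_A * N_A0 / (lambda_B - lambda_A) * [exp(-lambda_A*t) - exp(-lambda_B*t)]
exp(-0.0559*1) = 0.9456337; exp(-0.3815*1) = 0.6828364
N_B = 0.0559 * 553929 / (0.3815 - 0.0559) * (0.9456337 - 0.6828364)
N_B = 24992

24992


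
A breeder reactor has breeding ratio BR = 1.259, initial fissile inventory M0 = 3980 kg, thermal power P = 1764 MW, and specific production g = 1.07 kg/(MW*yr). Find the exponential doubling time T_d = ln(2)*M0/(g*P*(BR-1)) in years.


Breeding gain G = BR - 1 = 1.259 - 1 = 0.259
Fissile production rate = g * P * G = 1.07 * 1764 * 0.259 = 488.85732 kg/yr
T_d = ln(2) * M0 / (g * P * G)
T_d = ln(2) * 3980 / 488.85732 = 5.6432 yr

5.6432


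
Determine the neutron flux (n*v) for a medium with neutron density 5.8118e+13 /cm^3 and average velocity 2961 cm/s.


phi = n * v
phi = 5.8118e+13 * 2961
phi = 1.7209e+17 /cm^2/s

1.7209e+17


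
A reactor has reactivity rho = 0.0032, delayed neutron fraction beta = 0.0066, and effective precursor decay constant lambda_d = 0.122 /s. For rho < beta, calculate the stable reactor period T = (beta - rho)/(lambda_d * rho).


T = (beta - rho) / (lambda_d * rho)
T = (0.0066 - 0.0032) / (0.122 * 0.0032)
T = 8.7090 s

8.7090


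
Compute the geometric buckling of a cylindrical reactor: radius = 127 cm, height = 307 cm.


B^2 = (2.405/R)^2 + (pi/H)^2
B^2 = (2.405/127)^2 + (pi/307)^2
B^2 = 4.6333e-04 /cm^2

4.6333e-04
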